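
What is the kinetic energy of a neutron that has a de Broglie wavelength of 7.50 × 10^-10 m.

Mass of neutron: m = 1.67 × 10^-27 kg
2.34 × 10^-22 J (or 1.46 × 10^-3 eV)

From λ = h/√(2mKE), we solve for KE:

λ² = h²/(2mKE)
KE = h²/(2mλ²)
KE = (6.626 × 10^-34 J·s)² / (2 × 1.67 × 10^-27 kg × (7.50 × 10^-10 m)²)
KE = 2.34 × 10^-22 J
KE = 1.46 × 10^-3 eV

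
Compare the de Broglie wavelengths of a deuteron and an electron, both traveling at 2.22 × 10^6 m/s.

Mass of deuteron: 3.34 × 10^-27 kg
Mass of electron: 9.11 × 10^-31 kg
The electron has the longer wavelength.

Using λ = h/(mv), since both particles have the same velocity, the wavelength depends only on mass.

For deuteron: λ₁ = h/(m₁v) = 8.94 × 10^-14 m
For electron: λ₂ = h/(m₂v) = 3.28 × 10^-10 m

Since λ ∝ 1/m at constant velocity, the lighter particle has the longer wavelength.

The electron has the longer de Broglie wavelength.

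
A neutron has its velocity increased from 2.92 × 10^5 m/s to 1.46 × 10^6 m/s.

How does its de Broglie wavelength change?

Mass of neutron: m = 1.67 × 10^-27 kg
The wavelength decreases by a factor of 5.

Using λ = h/(mv):

Initial wavelength: λ₁ = h/(mv₁) = 1.36 × 10^-12 m
Final wavelength: λ₂ = h/(mv₂) = 2.72 × 10^-13 m

Since λ ∝ 1/v, when velocity increases by a factor of 5, the wavelength decreases by a factor of 5.

λ₂/λ₁ = v₁/v₂ = 1/5

The wavelength decreases by a factor of 5.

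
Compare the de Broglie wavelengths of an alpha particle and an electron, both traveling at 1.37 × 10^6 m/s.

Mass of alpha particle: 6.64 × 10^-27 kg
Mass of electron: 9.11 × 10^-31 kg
The electron has the longer wavelength.

Using λ = h/(mv), since both particles have the same velocity, the wavelength depends only on mass.

For alpha particle: λ₁ = h/(m₁v) = 7.28 × 10^-14 m
For electron: λ₂ = h/(m₂v) = 5.31 × 10^-10 m

Since λ ∝ 1/m at constant velocity, the lighter particle has the longer wavelength.

The electron has the longer de Broglie wavelength.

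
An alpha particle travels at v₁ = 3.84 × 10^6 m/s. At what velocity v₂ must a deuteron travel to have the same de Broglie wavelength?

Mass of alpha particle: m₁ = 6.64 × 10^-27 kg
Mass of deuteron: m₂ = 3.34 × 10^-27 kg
v₂ = 7.63 × 10^6 m/s

For equal de Broglie wavelengths: λ₁ = λ₂

h/(m₁v₁) = h/(m₂v₂)
m₁v₁ = m₂v₂
v₂ = v₁ · (m₁/m₂)

v₂ = 3.84 × 10^6 m/s × (6.64 × 10^-27 kg / 3.34 × 10^-27 kg)
v₂ = 7.63 × 10^6 m/s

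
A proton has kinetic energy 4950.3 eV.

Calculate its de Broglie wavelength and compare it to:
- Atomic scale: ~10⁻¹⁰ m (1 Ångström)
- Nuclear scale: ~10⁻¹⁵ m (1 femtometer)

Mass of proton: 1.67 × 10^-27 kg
λ = 4.07 × 10^-13 m, which is between nuclear and atomic scales.

Using λ = h/√(2mKE):

KE = 4950.3 eV = 7.931 × 10^-16 J

λ = h/√(2mKE)
λ = (6.626 × 10^-34 J·s) / √(2 × 1.67 × 10^-27 kg × 7.931 × 10^-16 J)
λ = 4.07 × 10^-13 m

Comparison:
- Atomic scale (10⁻¹⁰ m): λ is 0.0041× this size
- Nuclear scale (10⁻¹⁵ m): λ is 4.1e+02× this size

The wavelength is between nuclear and atomic scales.

This wavelength is appropriate for probing atomic structure but too large for nuclear physics experiments.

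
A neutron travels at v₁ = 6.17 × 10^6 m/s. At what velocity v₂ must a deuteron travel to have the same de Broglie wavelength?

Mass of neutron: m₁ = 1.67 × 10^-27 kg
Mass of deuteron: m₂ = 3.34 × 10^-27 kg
v₂ = 3.08 × 10^6 m/s

For equal de Broglie wavelengths: λ₁ = λ₂

h/(m₁v₁) = h/(m₂v₂)
m₁v₁ = m₂v₂
v₂ = v₁ · (m₁/m₂)

v₂ = 6.17 × 10^6 m/s × (1.67 × 10^-27 kg / 3.34 × 10^-27 kg)
v₂ = 3.08 × 10^6 m/s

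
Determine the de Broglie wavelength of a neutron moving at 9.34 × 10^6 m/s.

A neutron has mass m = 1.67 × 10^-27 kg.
4.25 × 10^-14 m

Using the de Broglie relation λ = h/(mv):

λ = h/(mv)
λ = (6.626 × 10^-34 J·s) / (1.67 × 10^-27 kg × 9.34 × 10^6 m/s)
λ = 4.25 × 10^-14 m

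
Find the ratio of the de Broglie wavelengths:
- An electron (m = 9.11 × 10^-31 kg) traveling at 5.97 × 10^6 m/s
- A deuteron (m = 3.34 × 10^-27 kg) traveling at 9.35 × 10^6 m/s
λ₁/λ₂ = 5.74 × 10^3

Using λ = h/(mv):

λ₁ = h/(m₁v₁) = 1.22 × 10^-10 m
λ₂ = h/(m₂v₂) = 2.12 × 10^-14 m

Ratio λ₁/λ₂ = (m₂v₂)/(m₁v₁)
         = (3.34 × 10^-27 kg × 9.35 × 10^6 m/s) / (9.11 × 10^-31 kg × 5.97 × 10^6 m/s)
         = 5.74 × 10^3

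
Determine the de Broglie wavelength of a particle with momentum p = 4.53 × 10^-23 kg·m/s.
1.46 × 10^-11 m

Using the de Broglie relation λ = h/p:

λ = h/p
λ = (6.626 × 10^-34 J·s) / (4.53 × 10^-23 kg·m/s)
λ = 1.46 × 10^-11 m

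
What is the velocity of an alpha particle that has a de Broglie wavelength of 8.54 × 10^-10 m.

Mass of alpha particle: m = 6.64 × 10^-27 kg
1.17 × 10^2 m/s

From the de Broglie relation λ = h/(mv), we solve for v:

v = h/(mλ)
v = (6.626 × 10^-34 J·s) / (6.64 × 10^-27 kg × 8.54 × 10^-10 m)
v = 1.17 × 10^2 m/s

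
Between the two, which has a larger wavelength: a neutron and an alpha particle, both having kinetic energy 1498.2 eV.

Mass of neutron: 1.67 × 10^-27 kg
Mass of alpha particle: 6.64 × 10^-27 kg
The neutron has the longer wavelength.

Using λ = h/√(2mKE):

For neutron: λ₁ = h/√(2m₁KE) = 7.40 × 10^-13 m
For alpha particle: λ₂ = h/√(2m₂KE) = 3.71 × 10^-13 m

Since λ ∝ 1/√m at constant kinetic energy, the lighter particle has the longer wavelength.

The neutron has the longer de Broglie wavelength.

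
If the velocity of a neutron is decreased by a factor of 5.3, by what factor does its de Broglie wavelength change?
The wavelength increases by a factor of 5.3.

From λ = h/(mv), the wavelength is inversely proportional to velocity:

λ ∝ 1/v

If v → v/5.3, then λ → 5.3λ

When velocity is decreased by a factor of 5.3, the wavelength increases by a factor of 5.3.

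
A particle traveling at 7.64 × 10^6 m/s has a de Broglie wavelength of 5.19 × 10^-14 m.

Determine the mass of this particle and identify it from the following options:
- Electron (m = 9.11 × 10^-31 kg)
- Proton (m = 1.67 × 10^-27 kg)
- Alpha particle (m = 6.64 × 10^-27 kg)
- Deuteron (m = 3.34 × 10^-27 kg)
The particle is a proton.

From λ = h/(mv), solve for mass:

m = h/(λv)
m = (6.626 × 10^-34 J·s) / (5.19 × 10^-14 m × 7.64 × 10^6 m/s)
m = 1.67 × 10^-27 kg

Comparing with the listed masses, this is closest to a proton.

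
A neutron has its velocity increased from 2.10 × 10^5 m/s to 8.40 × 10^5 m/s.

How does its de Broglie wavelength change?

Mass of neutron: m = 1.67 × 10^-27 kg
The wavelength decreases by a factor of 4.

Using λ = h/(mv):

Initial wavelength: λ₁ = h/(mv₁) = 1.89 × 10^-12 m
Final wavelength: λ₂ = h/(mv₂) = 4.72 × 10^-13 m

Since λ ∝ 1/v, when velocity increases by a factor of 4, the wavelength decreases by a factor of 4.

λ₂/λ₁ = v₁/v₂ = 1/4

The wavelength decreases by a factor of 4.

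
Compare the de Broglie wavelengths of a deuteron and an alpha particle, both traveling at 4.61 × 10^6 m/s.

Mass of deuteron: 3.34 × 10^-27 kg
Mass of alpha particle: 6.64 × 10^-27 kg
The deuteron has the longer wavelength.

Using λ = h/(mv), since both particles have the same velocity, the wavelength depends only on mass.

For deuteron: λ₁ = h/(m₁v) = 4.30 × 10^-14 m
For alpha particle: λ₂ = h/(m₂v) = 2.16 × 10^-14 m

Since λ ∝ 1/m at constant velocity, the lighter particle has the longer wavelength.

The deuteron has the longer de Broglie wavelength.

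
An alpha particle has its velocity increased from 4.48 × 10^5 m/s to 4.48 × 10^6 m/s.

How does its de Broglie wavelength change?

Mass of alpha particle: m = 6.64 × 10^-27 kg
The wavelength decreases by a factor of 10.

Using λ = h/(mv):

Initial wavelength: λ₁ = h/(mv₁) = 2.23 × 10^-13 m
Final wavelength: λ₂ = h/(mv₂) = 2.23 × 10^-14 m

Since λ ∝ 1/v, when velocity increases by a factor of 10, the wavelength decreases by a factor of 10.

λ₂/λ₁ = v₁/v₂ = 1/10

The wavelength decreases by a factor of 10.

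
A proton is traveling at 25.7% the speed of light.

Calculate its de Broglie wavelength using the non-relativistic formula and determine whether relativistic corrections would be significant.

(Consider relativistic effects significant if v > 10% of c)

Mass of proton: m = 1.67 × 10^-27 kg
Yes, relativistic corrections are needed.

Using the non-relativistic de Broglie formula λ = h/(mv):

v = 25.7% × c = 7.705 × 10^7 m/s

λ = h/(mv)
λ = (6.626 × 10^-34 J·s) / (1.67 × 10^-27 kg × 7.705 × 10^7 m/s)
λ = 5.15 × 10^-15 m

Since v = 25.7% of c > 10% of c, relativistic corrections ARE significant and the actual wavelength would differ from this non-relativistic estimate.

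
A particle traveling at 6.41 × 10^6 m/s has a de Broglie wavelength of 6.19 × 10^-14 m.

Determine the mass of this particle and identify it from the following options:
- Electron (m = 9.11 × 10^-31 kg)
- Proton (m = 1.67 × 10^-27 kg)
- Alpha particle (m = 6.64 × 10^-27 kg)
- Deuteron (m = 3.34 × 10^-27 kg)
The particle is a proton.

From λ = h/(mv), solve for mass:

m = h/(λv)
m = (6.626 × 10^-34 J·s) / (6.19 × 10^-14 m × 6.41 × 10^6 m/s)
m = 1.67 × 10^-27 kg

Comparing with the listed masses, this is closest to a proton.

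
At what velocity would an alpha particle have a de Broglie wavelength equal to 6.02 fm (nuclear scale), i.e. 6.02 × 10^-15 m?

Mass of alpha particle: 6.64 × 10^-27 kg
1.66 × 10^7 m/s

From λ = h/(mv), solve for v:

v = h/(mλ)
v = (6.626 × 10^-34 J·s) / (6.64 × 10^-27 kg × 6.02 × 10^-15 m)
v = 1.66 × 10^7 m/s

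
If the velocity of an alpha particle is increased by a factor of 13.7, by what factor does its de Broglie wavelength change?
The wavelength decreases by a factor of 13.7.

From λ = h/(mv), the wavelength is inversely proportional to velocity:

λ ∝ 1/v

If v → 13.7v, then λ → λ/13.7

When velocity is increased by a factor of 13.7, the wavelength decreases by a factor of 13.7.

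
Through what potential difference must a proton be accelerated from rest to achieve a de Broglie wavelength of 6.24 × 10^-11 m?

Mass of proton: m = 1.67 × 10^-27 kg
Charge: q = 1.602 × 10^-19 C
2.11 × 10^-1 V

From λ = h/√(2mqV), we solve for V:

λ² = h²/(2mqV)
V = h²/(2mqλ²)
V = (6.626 × 10^-34 J·s)² / (2 × 1.67 × 10^-27 kg × 1.602 × 10^-19 C × (6.24 × 10^-11 m)²)
V = 2.11 × 10^-1 V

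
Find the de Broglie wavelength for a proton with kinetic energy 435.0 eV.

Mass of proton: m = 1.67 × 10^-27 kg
1.37 × 10^-12 m

Using λ = h/√(2mKE):

First convert KE to Joules: KE = 435.0 eV = 6.969 × 10^-17 J

λ = h/√(2mKE)
λ = (6.626 × 10^-34 J·s) / √(2 × 1.67 × 10^-27 kg × 6.969 × 10^-17 J)
λ = 1.37 × 10^-12 m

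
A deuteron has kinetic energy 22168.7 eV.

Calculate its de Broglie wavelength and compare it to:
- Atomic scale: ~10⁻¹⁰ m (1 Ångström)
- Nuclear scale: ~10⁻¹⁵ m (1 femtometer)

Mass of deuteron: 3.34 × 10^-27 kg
λ = 1.36 × 10^-13 m, which is between nuclear and atomic scales.

Using λ = h/√(2mKE):

KE = 22168.7 eV = 3.552 × 10^-15 J

λ = h/√(2mKE)
λ = (6.626 × 10^-34 J·s) / √(2 × 3.34 × 10^-27 kg × 3.552 × 10^-15 J)
λ = 1.36 × 10^-13 m

Comparison:
- Atomic scale (10⁻¹⁰ m): λ is 0.0014× this size
- Nuclear scale (10⁻¹⁵ m): λ is 1.4e+02× this size

The wavelength is between nuclear and atomic scales.

This wavelength is appropriate for probing atomic structure but too large for nuclear physics experiments.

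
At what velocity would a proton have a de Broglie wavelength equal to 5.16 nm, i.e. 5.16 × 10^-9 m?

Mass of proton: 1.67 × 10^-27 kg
7.69 × 10^1 m/s

From λ = h/(mv), solve for v:

v = h/(mλ)
v = (6.626 × 10^-34 J·s) / (1.67 × 10^-27 kg × 5.16 × 10^-9 m)
v = 7.69 × 10^1 m/s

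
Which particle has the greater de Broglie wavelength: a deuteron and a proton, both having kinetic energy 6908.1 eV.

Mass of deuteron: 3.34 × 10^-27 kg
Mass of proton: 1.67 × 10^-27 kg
The proton has the longer wavelength.

Using λ = h/√(2mKE):

For deuteron: λ₁ = h/√(2m₁KE) = 2.44 × 10^-13 m
For proton: λ₂ = h/√(2m₂KE) = 3.45 × 10^-13 m

Since λ ∝ 1/√m at constant kinetic energy, the lighter particle has the longer wavelength.

The proton has the longer de Broglie wavelength.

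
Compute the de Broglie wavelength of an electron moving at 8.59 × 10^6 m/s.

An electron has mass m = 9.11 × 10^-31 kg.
8.47 × 10^-11 m

Using the de Broglie relation λ = h/(mv):

λ = h/(mv)
λ = (6.626 × 10^-34 J·s) / (9.11 × 10^-31 kg × 8.59 × 10^6 m/s)
λ = 8.47 × 10^-11 m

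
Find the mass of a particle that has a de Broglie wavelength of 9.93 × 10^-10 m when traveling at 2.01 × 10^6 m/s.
3.32 × 10^-31 kg

From the de Broglie relation λ = h/(mv), we solve for m:

m = h/(λv)
m = (6.626 × 10^-34 J·s) / (9.93 × 10^-10 m × 2.01 × 10^6 m/s)
m = 3.32 × 10^-31 kg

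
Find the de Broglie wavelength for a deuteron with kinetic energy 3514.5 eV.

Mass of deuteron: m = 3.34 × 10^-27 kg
3.42 × 10^-13 m

Using λ = h/√(2mKE):

First convert KE to Joules: KE = 3514.5 eV = 5.631 × 10^-16 J

λ = h/√(2mKE)
λ = (6.626 × 10^-34 J·s) / √(2 × 3.34 × 10^-27 kg × 5.631 × 10^-16 J)
λ = 3.42 × 10^-13 m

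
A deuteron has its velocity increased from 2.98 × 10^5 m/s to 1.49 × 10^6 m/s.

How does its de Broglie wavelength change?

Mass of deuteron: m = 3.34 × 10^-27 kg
The wavelength decreases by a factor of 5.

Using λ = h/(mv):

Initial wavelength: λ₁ = h/(mv₁) = 6.66 × 10^-13 m
Final wavelength: λ₂ = h/(mv₂) = 1.33 × 10^-13 m

Since λ ∝ 1/v, when velocity increases by a factor of 5, the wavelength decreases by a factor of 5.

λ₂/λ₁ = v₁/v₂ = 1/5

The wavelength decreases by a factor of 5.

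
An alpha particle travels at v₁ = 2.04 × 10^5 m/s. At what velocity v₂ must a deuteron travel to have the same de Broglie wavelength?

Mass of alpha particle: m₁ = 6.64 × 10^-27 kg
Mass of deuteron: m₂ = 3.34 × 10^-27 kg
v₂ = 4.06 × 10^5 m/s

For equal de Broglie wavelengths: λ₁ = λ₂

h/(m₁v₁) = h/(m₂v₂)
m₁v₁ = m₂v₂
v₂ = v₁ · (m₁/m₂)

v₂ = 2.04 × 10^5 m/s × (6.64 × 10^-27 kg / 3.34 × 10^-27 kg)
v₂ = 4.06 × 10^5 m/s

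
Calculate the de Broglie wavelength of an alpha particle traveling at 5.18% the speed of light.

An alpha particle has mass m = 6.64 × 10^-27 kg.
6.43 × 10^-15 m

Using the de Broglie relation λ = h/(mv):

v = 5.18% × c = 1.553 × 10^7 m/s

λ = h/(mv)
λ = (6.626 × 10^-34 J·s) / (6.64 × 10^-27 kg × 1.553 × 10^7 m/s)
λ = 6.43 × 10^-15 m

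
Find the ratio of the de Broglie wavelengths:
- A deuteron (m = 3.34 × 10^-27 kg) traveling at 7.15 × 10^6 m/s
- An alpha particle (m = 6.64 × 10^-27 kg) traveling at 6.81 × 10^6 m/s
λ₁/λ₂ = 1.89

Using λ = h/(mv):

λ₁ = h/(m₁v₁) = 2.77 × 10^-14 m
λ₂ = h/(m₂v₂) = 1.47 × 10^-14 m

Ratio λ₁/λ₂ = (m₂v₂)/(m₁v₁)
         = (6.64 × 10^-27 kg × 6.81 × 10^6 m/s) / (3.34 × 10^-27 kg × 7.15 × 10^6 m/s)
         = 1.89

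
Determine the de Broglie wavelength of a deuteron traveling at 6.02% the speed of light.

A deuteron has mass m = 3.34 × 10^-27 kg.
1.10 × 10^-14 m

Using the de Broglie relation λ = h/(mv):

v = 6.02% × c = 1.805 × 10^7 m/s

λ = h/(mv)
λ = (6.626 × 10^-34 J·s) / (3.34 × 10^-27 kg × 1.805 × 10^7 m/s)
λ = 1.10 × 10^-14 m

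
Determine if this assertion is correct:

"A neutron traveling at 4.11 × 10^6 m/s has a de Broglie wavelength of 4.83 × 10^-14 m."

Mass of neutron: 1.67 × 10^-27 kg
False

The claim is incorrect.

Using λ = h/(mv):
λ = (6.626 × 10^-34 J·s) / (1.67 × 10^-27 kg × 4.11 × 10^6 m/s)
λ = 9.65 × 10^-14 m

The actual wavelength differs from the claimed 4.83 × 10^-14 m.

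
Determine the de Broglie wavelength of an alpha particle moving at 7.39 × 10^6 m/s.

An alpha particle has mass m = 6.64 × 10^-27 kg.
1.35 × 10^-14 m

Using the de Broglie relation λ = h/(mv):

λ = h/(mv)
λ = (6.626 × 10^-34 J·s) / (6.64 × 10^-27 kg × 7.39 × 10^6 m/s)
λ = 1.35 × 10^-14 m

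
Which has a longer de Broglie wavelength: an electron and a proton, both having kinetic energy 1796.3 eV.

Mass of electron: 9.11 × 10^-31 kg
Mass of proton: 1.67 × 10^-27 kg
The electron has the longer wavelength.

Using λ = h/√(2mKE):

For electron: λ₁ = h/√(2m₁KE) = 2.89 × 10^-11 m
For proton: λ₂ = h/√(2m₂KE) = 6.76 × 10^-13 m

Since λ ∝ 1/√m at constant kinetic energy, the lighter particle has the longer wavelength.

The electron has the longer de Broglie wavelength.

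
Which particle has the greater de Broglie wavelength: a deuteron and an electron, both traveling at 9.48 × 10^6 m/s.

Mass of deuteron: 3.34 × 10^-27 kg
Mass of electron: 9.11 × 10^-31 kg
The electron has the longer wavelength.

Using λ = h/(mv), since both particles have the same velocity, the wavelength depends only on mass.

For deuteron: λ₁ = h/(m₁v) = 2.09 × 10^-14 m
For electron: λ₂ = h/(m₂v) = 7.67 × 10^-11 m

Since λ ∝ 1/m at constant velocity, the lighter particle has the longer wavelength.

The electron has the longer de Broglie wavelength.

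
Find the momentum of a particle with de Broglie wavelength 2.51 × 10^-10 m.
2.64 × 10^-24 kg·m/s

From the de Broglie relation λ = h/p, we solve for p:

p = h/λ
p = (6.626 × 10^-34 J·s) / (2.51 × 10^-10 m)
p = 2.64 × 10^-24 kg·m/s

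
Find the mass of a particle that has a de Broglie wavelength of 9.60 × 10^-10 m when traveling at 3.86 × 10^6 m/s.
1.79 × 10^-31 kg

From the de Broglie relation λ = h/(mv), we solve for m:

m = h/(λv)
m = (6.626 × 10^-34 J·s) / (9.60 × 10^-10 m × 3.86 × 10^6 m/s)
m = 1.79 × 10^-31 kg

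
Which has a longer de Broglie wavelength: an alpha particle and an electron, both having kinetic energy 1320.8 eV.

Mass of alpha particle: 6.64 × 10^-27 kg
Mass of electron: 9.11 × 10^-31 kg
The electron has the longer wavelength.

Using λ = h/√(2mKE):

For alpha particle: λ₁ = h/√(2m₁KE) = 3.95 × 10^-13 m
For electron: λ₂ = h/√(2m₂KE) = 3.37 × 10^-11 m

Since λ ∝ 1/√m at constant kinetic energy, the lighter particle has the longer wavelength.

The electron has the longer de Broglie wavelength.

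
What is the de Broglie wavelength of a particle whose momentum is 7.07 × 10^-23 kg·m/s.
9.37 × 10^-12 m

Using the de Broglie relation λ = h/p:

λ = h/p
λ = (6.626 × 10^-34 J·s) / (7.07 × 10^-23 kg·m/s)
λ = 9.37 × 10^-12 m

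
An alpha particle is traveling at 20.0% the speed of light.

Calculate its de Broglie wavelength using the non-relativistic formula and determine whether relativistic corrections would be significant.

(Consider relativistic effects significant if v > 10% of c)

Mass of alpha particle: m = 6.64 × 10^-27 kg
Yes, relativistic corrections are needed.

Using the non-relativistic de Broglie formula λ = h/(mv):

v = 20.0% × c = 5.996 × 10^7 m/s

λ = h/(mv)
λ = (6.626 × 10^-34 J·s) / (6.64 × 10^-27 kg × 5.996 × 10^7 m/s)
λ = 1.66 × 10^-15 m

Since v = 20.0% of c > 10% of c, relativistic corrections ARE significant and the actual wavelength would differ from this non-relativistic estimate.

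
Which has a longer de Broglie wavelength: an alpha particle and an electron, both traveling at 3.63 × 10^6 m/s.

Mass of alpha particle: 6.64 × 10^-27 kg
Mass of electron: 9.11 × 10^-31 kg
The electron has the longer wavelength.

Using λ = h/(mv), since both particles have the same velocity, the wavelength depends only on mass.

For alpha particle: λ₁ = h/(m₁v) = 2.75 × 10^-14 m
For electron: λ₂ = h/(m₂v) = 2.00 × 10^-10 m

Since λ ∝ 1/m at constant velocity, the lighter particle has the longer wavelength.

The electron has the longer de Broglie wavelength.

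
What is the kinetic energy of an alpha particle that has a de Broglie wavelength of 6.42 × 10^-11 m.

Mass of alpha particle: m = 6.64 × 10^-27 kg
8.02 × 10^-21 J (or 0.0501 eV)

From λ = h/√(2mKE), we solve for KE:

λ² = h²/(2mKE)
KE = h²/(2mλ²)
KE = (6.626 × 10^-34 J·s)² / (2 × 6.64 × 10^-27 kg × (6.42 × 10^-11 m)²)
KE = 8.02 × 10^-21 J
KE = 0.0501 eV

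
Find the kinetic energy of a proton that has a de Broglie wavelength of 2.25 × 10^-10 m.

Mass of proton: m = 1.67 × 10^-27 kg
2.60 × 10^-21 J (or 0.0162 eV)

From λ = h/√(2mKE), we solve for KE:

λ² = h²/(2mKE)
KE = h²/(2mλ²)
KE = (6.626 × 10^-34 J·s)² / (2 × 1.67 × 10^-27 kg × (2.25 × 10^-10 m)²)
KE = 2.60 × 10^-21 J
KE = 0.0162 eV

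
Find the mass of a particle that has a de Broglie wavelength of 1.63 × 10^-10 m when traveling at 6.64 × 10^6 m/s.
6.12 × 10^-31 kg

From the de Broglie relation λ = h/(mv), we solve for m:

m = h/(λv)
m = (6.626 × 10^-34 J·s) / (1.63 × 10^-10 m × 6.64 × 10^6 m/s)
m = 6.12 × 10^-31 kg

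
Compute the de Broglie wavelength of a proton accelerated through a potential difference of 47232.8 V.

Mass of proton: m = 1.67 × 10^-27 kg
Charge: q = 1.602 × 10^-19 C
1.32 × 10^-13 m

When a particle is accelerated through voltage V, it gains kinetic energy KE = qV.

The de Broglie wavelength is then λ = h/√(2mqV):

λ = h/√(2mqV)
λ = (6.626 × 10^-34 J·s) / √(2 × 1.67 × 10^-27 kg × 1.602 × 10^-19 C × 47232.8 V)
λ = 1.32 × 10^-13 m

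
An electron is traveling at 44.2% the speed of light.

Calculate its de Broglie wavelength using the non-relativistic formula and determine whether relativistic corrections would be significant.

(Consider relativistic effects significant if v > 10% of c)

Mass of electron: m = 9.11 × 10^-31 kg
Yes, relativistic corrections are needed.

Using the non-relativistic de Broglie formula λ = h/(mv):

v = 44.2% × c = 1.325 × 10^8 m/s

λ = h/(mv)
λ = (6.626 × 10^-34 J·s) / (9.11 × 10^-31 kg × 1.325 × 10^8 m/s)
λ = 5.49 × 10^-12 m

Since v = 44.2% of c > 10% of c, relativistic corrections ARE significant and the actual wavelength would differ from this non-relativistic estimate.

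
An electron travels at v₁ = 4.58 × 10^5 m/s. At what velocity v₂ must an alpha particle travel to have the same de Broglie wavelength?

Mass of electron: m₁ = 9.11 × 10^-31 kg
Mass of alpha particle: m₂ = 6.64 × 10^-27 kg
v₂ = 6.28 × 10^1 m/s

For equal de Broglie wavelengths: λ₁ = λ₂

h/(m₁v₁) = h/(m₂v₂)
m₁v₁ = m₂v₂
v₂ = v₁ · (m₁/m₂)

v₂ = 4.58 × 10^5 m/s × (9.11 × 10^-31 kg / 6.64 × 10^-27 kg)
v₂ = 6.28 × 10^1 m/s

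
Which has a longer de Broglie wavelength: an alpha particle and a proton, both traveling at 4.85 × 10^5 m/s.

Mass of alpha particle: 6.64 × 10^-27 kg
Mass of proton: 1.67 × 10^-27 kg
The proton has the longer wavelength.

Using λ = h/(mv), since both particles have the same velocity, the wavelength depends only on mass.

For alpha particle: λ₁ = h/(m₁v) = 2.06 × 10^-13 m
For proton: λ₂ = h/(m₂v) = 8.18 × 10^-13 m

Since λ ∝ 1/m at constant velocity, the lighter particle has the longer wavelength.

The proton has the longer de Broglie wavelength.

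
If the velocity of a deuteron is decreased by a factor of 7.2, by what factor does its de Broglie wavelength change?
The wavelength increases by a factor of 7.2.

From λ = h/(mv), the wavelength is inversely proportional to velocity:

λ ∝ 1/v

If v → v/7.2, then λ → 7.2λ

When velocity is decreased by a factor of 7.2, the wavelength increases by a factor of 7.2.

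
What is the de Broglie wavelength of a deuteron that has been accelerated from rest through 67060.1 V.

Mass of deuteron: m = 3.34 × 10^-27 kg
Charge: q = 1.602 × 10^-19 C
7.82 × 10^-14 m

When a particle is accelerated through voltage V, it gains kinetic energy KE = qV.

The de Broglie wavelength is then λ = h/√(2mqV):

λ = h/√(2mqV)
λ = (6.626 × 10^-34 J·s) / √(2 × 3.34 × 10^-27 kg × 1.602 × 10^-19 C × 67060.1 V)
λ = 7.82 × 10^-14 m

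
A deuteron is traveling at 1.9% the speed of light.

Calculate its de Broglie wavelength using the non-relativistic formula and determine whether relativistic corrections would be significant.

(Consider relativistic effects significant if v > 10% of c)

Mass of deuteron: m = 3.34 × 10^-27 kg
No, relativistic corrections are not needed.

Using the non-relativistic de Broglie formula λ = h/(mv):

v = 1.9% × c = 5.696 × 10^6 m/s

λ = h/(mv)
λ = (6.626 × 10^-34 J·s) / (3.34 × 10^-27 kg × 5.696 × 10^6 m/s)
λ = 3.48 × 10^-14 m

Since v = 1.9% of c < 10% of c, relativistic corrections are NOT significant and this non-relativistic result is a good approximation.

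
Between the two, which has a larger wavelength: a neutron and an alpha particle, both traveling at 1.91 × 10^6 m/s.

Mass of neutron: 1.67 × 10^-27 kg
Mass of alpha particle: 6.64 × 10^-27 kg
The neutron has the longer wavelength.

Using λ = h/(mv), since both particles have the same velocity, the wavelength depends only on mass.

For neutron: λ₁ = h/(m₁v) = 2.08 × 10^-13 m
For alpha particle: λ₂ = h/(m₂v) = 5.22 × 10^-14 m

Since λ ∝ 1/m at constant velocity, the lighter particle has the longer wavelength.

The neutron has the longer de Broglie wavelength.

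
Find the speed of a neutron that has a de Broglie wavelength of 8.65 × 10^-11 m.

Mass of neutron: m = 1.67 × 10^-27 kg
4.59 × 10^3 m/s

From the de Broglie relation λ = h/(mv), we solve for v:

v = h/(mλ)
v = (6.626 × 10^-34 J·s) / (1.67 × 10^-27 kg × 8.65 × 10^-11 m)
v = 4.59 × 10^3 m/s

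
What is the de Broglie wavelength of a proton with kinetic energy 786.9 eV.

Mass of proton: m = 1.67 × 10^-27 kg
1.02 × 10^-12 m

Using λ = h/√(2mKE):

First convert KE to Joules: KE = 786.9 eV = 1.261 × 10^-16 J

λ = h/√(2mKE)
λ = (6.626 × 10^-34 J·s) / √(2 × 1.67 × 10^-27 kg × 1.261 × 10^-16 J)
λ = 1.02 × 10^-12 m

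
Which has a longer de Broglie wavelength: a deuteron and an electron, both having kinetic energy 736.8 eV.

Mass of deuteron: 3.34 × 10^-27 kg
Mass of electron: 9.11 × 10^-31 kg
The electron has the longer wavelength.

Using λ = h/√(2mKE):

For deuteron: λ₁ = h/√(2m₁KE) = 7.46 × 10^-13 m
For electron: λ₂ = h/√(2m₂KE) = 4.52 × 10^-11 m

Since λ ∝ 1/√m at constant kinetic energy, the lighter particle has the longer wavelength.

The electron has the longer de Broglie wavelength.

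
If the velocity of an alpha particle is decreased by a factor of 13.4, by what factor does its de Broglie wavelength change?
The wavelength increases by a factor of 13.4.

From λ = h/(mv), the wavelength is inversely proportional to velocity:

λ ∝ 1/v

If v → v/13.4, then λ → 13.4λ

When velocity is decreased by a factor of 13.4, the wavelength increases by a factor of 13.4.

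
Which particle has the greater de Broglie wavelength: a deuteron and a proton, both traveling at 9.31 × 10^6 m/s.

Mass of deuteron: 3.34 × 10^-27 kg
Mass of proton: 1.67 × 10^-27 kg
The proton has the longer wavelength.

Using λ = h/(mv), since both particles have the same velocity, the wavelength depends only on mass.

For deuteron: λ₁ = h/(m₁v) = 2.13 × 10^-14 m
For proton: λ₂ = h/(m₂v) = 4.26 × 10^-14 m

Since λ ∝ 1/m at constant velocity, the lighter particle has the longer wavelength.

The proton has the longer de Broglie wavelength.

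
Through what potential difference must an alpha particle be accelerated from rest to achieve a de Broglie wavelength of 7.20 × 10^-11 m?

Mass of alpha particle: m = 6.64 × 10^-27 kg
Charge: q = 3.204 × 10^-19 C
1.99 × 10^-2 V

From λ = h/√(2mqV), we solve for V:

λ² = h²/(2mqV)
V = h²/(2mqλ²)
V = (6.626 × 10^-34 J·s)² / (2 × 6.64 × 10^-27 kg × 3.204 × 10^-19 C × (7.20 × 10^-11 m)²)
V = 1.99 × 10^-2 V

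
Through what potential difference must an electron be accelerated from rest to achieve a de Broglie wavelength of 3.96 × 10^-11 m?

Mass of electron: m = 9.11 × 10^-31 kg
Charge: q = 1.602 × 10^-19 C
959 V

From λ = h/√(2mqV), we solve for V:

λ² = h²/(2mqV)
V = h²/(2mqλ²)
V = (6.626 × 10^-34 J·s)² / (2 × 9.11 × 10^-31 kg × 1.602 × 10^-19 C × (3.96 × 10^-11 m)²)
V = 959 V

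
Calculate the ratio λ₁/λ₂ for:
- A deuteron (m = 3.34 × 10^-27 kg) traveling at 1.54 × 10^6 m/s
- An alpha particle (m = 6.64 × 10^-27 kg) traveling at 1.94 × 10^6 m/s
λ₁/λ₂ = 2.50

Using λ = h/(mv):

λ₁ = h/(m₁v₁) = 1.29 × 10^-13 m
λ₂ = h/(m₂v₂) = 5.14 × 10^-14 m

Ratio λ₁/λ₂ = (m₂v₂)/(m₁v₁)
         = (6.64 × 10^-27 kg × 1.94 × 10^6 m/s) / (3.34 × 10^-27 kg × 1.54 × 10^6 m/s)
         = 2.50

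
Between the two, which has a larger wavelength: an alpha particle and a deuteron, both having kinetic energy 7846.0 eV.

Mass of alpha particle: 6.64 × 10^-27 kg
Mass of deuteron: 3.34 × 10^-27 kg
The deuteron has the longer wavelength.

Using λ = h/√(2mKE):

For alpha particle: λ₁ = h/√(2m₁KE) = 1.62 × 10^-13 m
For deuteron: λ₂ = h/√(2m₂KE) = 2.29 × 10^-13 m

Since λ ∝ 1/√m at constant kinetic energy, the lighter particle has the longer wavelength.

The deuteron has the longer de Broglie wavelength.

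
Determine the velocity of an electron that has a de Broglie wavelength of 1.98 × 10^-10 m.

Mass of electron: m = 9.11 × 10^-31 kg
3.67 × 10^6 m/s

From the de Broglie relation λ = h/(mv), we solve for v:

v = h/(mλ)
v = (6.626 × 10^-34 J·s) / (9.11 × 10^-31 kg × 1.98 × 10^-10 m)
v = 3.67 × 10^6 m/s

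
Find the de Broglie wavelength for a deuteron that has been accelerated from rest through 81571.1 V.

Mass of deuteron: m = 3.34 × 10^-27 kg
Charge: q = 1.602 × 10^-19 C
7.09 × 10^-14 m

When a particle is accelerated through voltage V, it gains kinetic energy KE = qV.

The de Broglie wavelength is then λ = h/√(2mqV):

λ = h/√(2mqV)
λ = (6.626 × 10^-34 J·s) / √(2 × 3.34 × 10^-27 kg × 1.602 × 10^-19 C × 81571.1 V)
λ = 7.09 × 10^-14 m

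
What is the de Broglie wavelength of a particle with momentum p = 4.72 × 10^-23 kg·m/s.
1.40 × 10^-11 m

Using the de Broglie relation λ = h/p:

λ = h/p
λ = (6.626 × 10^-34 J·s) / (4.72 × 10^-23 kg·m/s)
λ = 1.40 × 10^-11 m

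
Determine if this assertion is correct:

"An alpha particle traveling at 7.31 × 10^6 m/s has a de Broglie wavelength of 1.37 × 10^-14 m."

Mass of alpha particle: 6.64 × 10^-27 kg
True

The claim is correct.

Using λ = h/(mv):
λ = (6.626 × 10^-34 J·s) / (6.64 × 10^-27 kg × 7.31 × 10^6 m/s)
λ = 1.37 × 10^-14 m

This matches the claimed value.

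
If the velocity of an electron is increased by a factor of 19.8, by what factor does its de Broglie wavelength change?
The wavelength decreases by a factor of 19.8.

From λ = h/(mv), the wavelength is inversely proportional to velocity:

λ ∝ 1/v

If v → 19.8v, then λ → λ/19.8

When velocity is increased by a factor of 19.8, the wavelength decreases by a factor of 19.8.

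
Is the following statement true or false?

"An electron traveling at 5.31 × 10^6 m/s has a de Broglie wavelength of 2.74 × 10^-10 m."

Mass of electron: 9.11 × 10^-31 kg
False

The claim is incorrect.

Using λ = h/(mv):
λ = (6.626 × 10^-34 J·s) / (9.11 × 10^-31 kg × 5.31 × 10^6 m/s)
λ = 1.37 × 10^-10 m

The actual wavelength differs from the claimed 2.74 × 10^-10 m.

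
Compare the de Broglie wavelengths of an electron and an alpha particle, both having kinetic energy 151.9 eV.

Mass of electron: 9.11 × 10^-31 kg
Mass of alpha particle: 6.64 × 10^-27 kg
The electron has the longer wavelength.

Using λ = h/√(2mKE):

For electron: λ₁ = h/√(2m₁KE) = 9.95 × 10^-11 m
For alpha particle: λ₂ = h/√(2m₂KE) = 1.17 × 10^-12 m

Since λ ∝ 1/√m at constant kinetic energy, the lighter particle has the longer wavelength.

The electron has the longer de Broglie wavelength.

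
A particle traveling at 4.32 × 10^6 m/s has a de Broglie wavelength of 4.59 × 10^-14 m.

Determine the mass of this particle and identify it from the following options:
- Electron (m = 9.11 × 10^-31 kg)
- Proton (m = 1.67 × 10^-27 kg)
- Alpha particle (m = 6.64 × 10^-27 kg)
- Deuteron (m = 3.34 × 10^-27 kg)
The particle is a deuteron.

From λ = h/(mv), solve for mass:

m = h/(λv)
m = (6.626 × 10^-34 J·s) / (4.59 × 10^-14 m × 4.32 × 10^6 m/s)
m = 3.34 × 10^-27 kg

Comparing with the listed masses, this is closest to a deuteron.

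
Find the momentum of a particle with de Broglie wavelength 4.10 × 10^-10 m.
1.62 × 10^-24 kg·m/s

From the de Broglie relation λ = h/p, we solve for p:

p = h/λ
p = (6.626 × 10^-34 J·s) / (4.10 × 10^-10 m)
p = 1.62 × 10^-24 kg·m/s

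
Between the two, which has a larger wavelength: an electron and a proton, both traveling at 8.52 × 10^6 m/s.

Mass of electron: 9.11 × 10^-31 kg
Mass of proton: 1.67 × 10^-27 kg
The electron has the longer wavelength.

Using λ = h/(mv), since both particles have the same velocity, the wavelength depends only on mass.

For electron: λ₁ = h/(m₁v) = 8.54 × 10^-11 m
For proton: λ₂ = h/(m₂v) = 4.66 × 10^-14 m

Since λ ∝ 1/m at constant velocity, the lighter particle has the longer wavelength.

The electron has the longer de Broglie wavelength.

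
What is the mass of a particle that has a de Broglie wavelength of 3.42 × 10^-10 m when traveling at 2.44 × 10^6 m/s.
7.94 × 10^-31 kg

From the de Broglie relation λ = h/(mv), we solve for m:

m = h/(λv)
m = (6.626 × 10^-34 J·s) / (3.42 × 10^-10 m × 2.44 × 10^6 m/s)
m = 7.94 × 10^-31 kg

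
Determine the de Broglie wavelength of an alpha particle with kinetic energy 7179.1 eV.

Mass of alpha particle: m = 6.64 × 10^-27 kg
1.70 × 10^-13 m

Using λ = h/√(2mKE):

First convert KE to Joules: KE = 7179.1 eV = 1.150 × 10^-15 J

λ = h/√(2mKE)
λ = (6.626 × 10^-34 J·s) / √(2 × 6.64 × 10^-27 kg × 1.150 × 10^-15 J)
λ = 1.70 × 10^-13 m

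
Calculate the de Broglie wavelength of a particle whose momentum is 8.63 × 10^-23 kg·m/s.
7.68 × 10^-12 m

Using the de Broglie relation λ = h/p:

λ = h/p
λ = (6.626 × 10^-34 J·s) / (8.63 × 10^-23 kg·m/s)
λ = 7.68 × 10^-12 m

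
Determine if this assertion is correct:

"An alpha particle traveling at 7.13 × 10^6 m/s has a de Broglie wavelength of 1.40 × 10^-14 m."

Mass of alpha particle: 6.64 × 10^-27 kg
True

The claim is correct.

Using λ = h/(mv):
λ = (6.626 × 10^-34 J·s) / (6.64 × 10^-27 kg × 7.13 × 10^6 m/s)
λ = 1.40 × 10^-14 m

This matches the claimed value.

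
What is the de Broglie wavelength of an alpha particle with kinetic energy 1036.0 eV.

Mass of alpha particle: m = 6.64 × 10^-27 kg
4.46 × 10^-13 m

Using λ = h/√(2mKE):

First convert KE to Joules: KE = 1036.0 eV = 1.660 × 10^-16 J

λ = h/√(2mKE)
λ = (6.626 × 10^-34 J·s) / √(2 × 6.64 × 10^-27 kg × 1.660 × 10^-16 J)
λ = 4.46 × 10^-13 m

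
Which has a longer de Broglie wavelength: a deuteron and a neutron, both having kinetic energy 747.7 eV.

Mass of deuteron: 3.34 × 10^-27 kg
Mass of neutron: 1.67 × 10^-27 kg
The neutron has the longer wavelength.

Using λ = h/√(2mKE):

For deuteron: λ₁ = h/√(2m₁KE) = 7.41 × 10^-13 m
For neutron: λ₂ = h/√(2m₂KE) = 1.05 × 10^-12 m

Since λ ∝ 1/√m at constant kinetic energy, the lighter particle has the longer wavelength.

The neutron has the longer de Broglie wavelength.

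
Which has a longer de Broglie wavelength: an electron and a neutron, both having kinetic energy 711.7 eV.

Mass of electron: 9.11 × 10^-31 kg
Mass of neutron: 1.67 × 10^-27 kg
The electron has the longer wavelength.

Using λ = h/√(2mKE):

For electron: λ₁ = h/√(2m₁KE) = 4.60 × 10^-11 m
For neutron: λ₂ = h/√(2m₂KE) = 1.07 × 10^-12 m

Since λ ∝ 1/√m at constant kinetic energy, the lighter particle has the longer wavelength.

The electron has the longer de Broglie wavelength.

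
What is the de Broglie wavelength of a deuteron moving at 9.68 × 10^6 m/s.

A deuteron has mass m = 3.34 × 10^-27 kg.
2.05 × 10^-14 m

Using the de Broglie relation λ = h/(mv):

λ = h/(mv)
λ = (6.626 × 10^-34 J·s) / (3.34 × 10^-27 kg × 9.68 × 10^6 m/s)
λ = 2.05 × 10^-14 m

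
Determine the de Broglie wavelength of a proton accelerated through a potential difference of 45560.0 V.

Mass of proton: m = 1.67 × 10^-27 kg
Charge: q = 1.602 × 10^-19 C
1.34 × 10^-13 m

When a particle is accelerated through voltage V, it gains kinetic energy KE = qV.

The de Broglie wavelength is then λ = h/√(2mqV):

λ = h/√(2mqV)
λ = (6.626 × 10^-34 J·s) / √(2 × 1.67 × 10^-27 kg × 1.602 × 10^-19 C × 45560.0 V)
λ = 1.34 × 10^-13 m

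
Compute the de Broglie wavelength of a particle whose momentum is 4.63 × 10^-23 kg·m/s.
1.43 × 10^-11 m

Using the de Broglie relation λ = h/p:

λ = h/p
λ = (6.626 × 10^-34 J·s) / (4.63 × 10^-23 kg·m/s)
λ = 1.43 × 10^-11 m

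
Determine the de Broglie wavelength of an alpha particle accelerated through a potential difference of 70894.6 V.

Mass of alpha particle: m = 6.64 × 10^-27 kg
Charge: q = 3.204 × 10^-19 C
3.82 × 10^-14 m

When a particle is accelerated through voltage V, it gains kinetic energy KE = qV.

The de Broglie wavelength is then λ = h/√(2mqV):

λ = h/√(2mqV)
λ = (6.626 × 10^-34 J·s) / √(2 × 6.64 × 10^-27 kg × 3.204 × 10^-19 C × 70894.6 V)
λ = 3.82 × 10^-14 m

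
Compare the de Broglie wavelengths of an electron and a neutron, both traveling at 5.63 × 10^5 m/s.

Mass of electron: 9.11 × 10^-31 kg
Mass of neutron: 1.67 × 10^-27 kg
The electron has the longer wavelength.

Using λ = h/(mv), since both particles have the same velocity, the wavelength depends only on mass.

For electron: λ₁ = h/(m₁v) = 1.29 × 10^-9 m
For neutron: λ₂ = h/(m₂v) = 7.05 × 10^-13 m

Since λ ∝ 1/m at constant velocity, the lighter particle has the longer wavelength.

The electron has the longer de Broglie wavelength.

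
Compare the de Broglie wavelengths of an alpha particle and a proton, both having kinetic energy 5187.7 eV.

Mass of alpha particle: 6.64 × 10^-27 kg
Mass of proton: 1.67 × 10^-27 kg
The proton has the longer wavelength.

Using λ = h/√(2mKE):

For alpha particle: λ₁ = h/√(2m₁KE) = 1.99 × 10^-13 m
For proton: λ₂ = h/√(2m₂KE) = 3.98 × 10^-13 m

Since λ ∝ 1/√m at constant kinetic energy, the lighter particle has the longer wavelength.

The proton has the longer de Broglie wavelength.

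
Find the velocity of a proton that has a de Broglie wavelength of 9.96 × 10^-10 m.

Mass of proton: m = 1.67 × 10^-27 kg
3.98 × 10^2 m/s

From the de Broglie relation λ = h/(mv), we solve for v:

v = h/(mλ)
v = (6.626 × 10^-34 J·s) / (1.67 × 10^-27 kg × 9.96 × 10^-10 m)
v = 3.98 × 10^2 m/s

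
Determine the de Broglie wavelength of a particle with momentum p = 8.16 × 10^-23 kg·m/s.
8.12 × 10^-12 m

Using the de Broglie relation λ = h/p:

λ = h/p
λ = (6.626 × 10^-34 J·s) / (8.16 × 10^-23 kg·m/s)
λ = 8.12 × 10^-12 m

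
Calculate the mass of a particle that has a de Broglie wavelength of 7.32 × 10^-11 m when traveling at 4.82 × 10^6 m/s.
1.88 × 10^-30 kg

From the de Broglie relation λ = h/(mv), we solve for m:

m = h/(λv)
m = (6.626 × 10^-34 J·s) / (7.32 × 10^-11 m × 4.82 × 10^6 m/s)
m = 1.88 × 10^-30 kg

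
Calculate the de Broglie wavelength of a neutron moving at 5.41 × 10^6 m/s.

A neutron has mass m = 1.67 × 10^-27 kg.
7.33 × 10^-14 m

Using the de Broglie relation λ = h/(mv):

λ = h/(mv)
λ = (6.626 × 10^-34 J·s) / (1.67 × 10^-27 kg × 5.41 × 10^6 m/s)
λ = 7.33 × 10^-14 m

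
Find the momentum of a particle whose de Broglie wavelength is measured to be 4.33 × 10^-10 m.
1.53 × 10^-24 kg·m/s

From the de Broglie relation λ = h/p, we solve for p:

p = h/λ
p = (6.626 × 10^-34 J·s) / (4.33 × 10^-10 m)
p = 1.53 × 10^-24 kg·m/s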